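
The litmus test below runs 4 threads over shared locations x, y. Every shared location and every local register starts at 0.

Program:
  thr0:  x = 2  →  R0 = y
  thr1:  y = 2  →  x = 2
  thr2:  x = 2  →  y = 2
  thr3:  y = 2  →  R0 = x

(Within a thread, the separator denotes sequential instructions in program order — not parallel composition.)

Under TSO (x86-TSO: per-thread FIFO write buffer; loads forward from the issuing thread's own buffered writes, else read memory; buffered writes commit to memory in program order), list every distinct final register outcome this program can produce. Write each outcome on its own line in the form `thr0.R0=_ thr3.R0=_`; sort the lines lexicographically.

thr0.R0=0 thr3.R0=0
thr0.R0=0 thr3.R0=2
thr0.R0=2 thr3.R0=0
thr0.R0=2 thr3.R0=2

outcome vector order: (thr0.R0,thr3.R0)
|TSO outcomes| = 4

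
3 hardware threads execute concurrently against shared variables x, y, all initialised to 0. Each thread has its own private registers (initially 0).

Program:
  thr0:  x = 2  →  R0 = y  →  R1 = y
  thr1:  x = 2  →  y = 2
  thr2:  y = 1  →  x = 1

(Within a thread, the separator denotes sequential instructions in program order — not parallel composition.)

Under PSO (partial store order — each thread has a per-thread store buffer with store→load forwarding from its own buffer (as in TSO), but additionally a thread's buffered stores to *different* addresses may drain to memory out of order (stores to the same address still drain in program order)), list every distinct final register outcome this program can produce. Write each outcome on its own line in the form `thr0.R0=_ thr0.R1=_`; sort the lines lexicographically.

outcome vector order: (thr0.R0,thr0.R1)
|PSO outcomes| = 7

thr0.R0=0 thr0.R1=0
thr0.R0=0 thr0.R1=1
thr0.R0=0 thr0.R1=2
thr0.R0=1 thr0.R1=1
thr0.R0=1 thr0.R1=2
thr0.R0=2 thr0.R1=1
thr0.R0=2 thr0.R1=2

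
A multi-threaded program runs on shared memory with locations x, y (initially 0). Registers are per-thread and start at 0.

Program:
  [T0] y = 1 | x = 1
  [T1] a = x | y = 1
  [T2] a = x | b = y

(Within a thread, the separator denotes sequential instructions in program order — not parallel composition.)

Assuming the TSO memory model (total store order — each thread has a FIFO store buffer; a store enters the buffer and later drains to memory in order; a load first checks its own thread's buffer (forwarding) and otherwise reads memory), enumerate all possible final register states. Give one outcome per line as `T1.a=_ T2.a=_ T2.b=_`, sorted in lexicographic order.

T1.a=0 T2.a=0 T2.b=0
T1.a=0 T2.a=0 T2.b=1
T1.a=0 T2.a=1 T2.b=1
T1.a=1 T2.a=0 T2.b=0
T1.a=1 T2.a=0 T2.b=1
T1.a=1 T2.a=1 T2.b=1

outcome vector order: (T1.a,T2.a,T2.b)
|TSO outcomes| = 6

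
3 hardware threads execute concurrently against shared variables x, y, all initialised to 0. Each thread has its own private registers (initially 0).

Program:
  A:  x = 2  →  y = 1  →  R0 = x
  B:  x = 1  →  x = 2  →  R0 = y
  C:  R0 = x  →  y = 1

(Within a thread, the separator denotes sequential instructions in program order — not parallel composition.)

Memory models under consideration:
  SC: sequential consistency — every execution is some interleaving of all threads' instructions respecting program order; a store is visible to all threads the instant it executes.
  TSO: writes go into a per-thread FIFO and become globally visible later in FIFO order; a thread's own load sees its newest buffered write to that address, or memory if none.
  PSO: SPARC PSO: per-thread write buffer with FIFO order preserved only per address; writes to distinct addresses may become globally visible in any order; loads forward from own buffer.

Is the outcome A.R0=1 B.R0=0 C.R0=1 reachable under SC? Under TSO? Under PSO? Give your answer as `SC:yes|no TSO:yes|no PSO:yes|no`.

outcome vector order: (A.R0,B.R0,C.R0)
SC: 9 outcomes — {<1 1 0>; <1 1 1>; <1 1 2>; <2 0 0>; <2 0 1>; <2 0 2>; <2 1 0>; <2 1 1>; <2 1 2>}
TSO: 12 outcomes — {<1 0 0>; <1 0 1>; <1 0 2>; <1 1 0>; <1 1 1>; <1 1 2>; <2 0 0>; <2 0 1>; <2 0 2>; <2 1 0>; <2 1 1>; <2 1 2>}
PSO: 12 outcomes — {<1 0 0>; <1 0 1>; <1 0 2>; <1 1 0>; <1 1 1>; <1 1 2>; <2 0 0>; <2 0 1>; <2 0 2>; <2 1 0>; <2 1 1>; <2 1 2>}
target <1 0 1> ∈ {TSO,PSO}

SC:no TSO:yes PSO:yes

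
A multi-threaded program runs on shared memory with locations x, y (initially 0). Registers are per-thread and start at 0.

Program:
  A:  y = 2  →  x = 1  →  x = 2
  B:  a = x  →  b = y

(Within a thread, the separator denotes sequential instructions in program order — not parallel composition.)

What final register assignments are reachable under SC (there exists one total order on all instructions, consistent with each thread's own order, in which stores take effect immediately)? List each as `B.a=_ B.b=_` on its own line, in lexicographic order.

outcome vector order: (B.a,B.b)
|SC outcomes| = 4

B.a=0 B.b=0
B.a=0 B.b=2
B.a=1 B.b=2
B.a=2 B.b=2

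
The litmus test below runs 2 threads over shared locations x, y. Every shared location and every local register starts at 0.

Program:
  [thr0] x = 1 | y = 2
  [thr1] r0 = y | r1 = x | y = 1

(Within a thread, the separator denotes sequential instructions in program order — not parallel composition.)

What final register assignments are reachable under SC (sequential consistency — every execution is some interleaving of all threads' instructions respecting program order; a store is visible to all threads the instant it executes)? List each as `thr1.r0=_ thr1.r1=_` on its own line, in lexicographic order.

thr1.r0=0 thr1.r1=0
thr1.r0=0 thr1.r1=1
thr1.r0=2 thr1.r1=1

outcome vector order: (thr1.r0,thr1.r1)
|SC outcomes| = 3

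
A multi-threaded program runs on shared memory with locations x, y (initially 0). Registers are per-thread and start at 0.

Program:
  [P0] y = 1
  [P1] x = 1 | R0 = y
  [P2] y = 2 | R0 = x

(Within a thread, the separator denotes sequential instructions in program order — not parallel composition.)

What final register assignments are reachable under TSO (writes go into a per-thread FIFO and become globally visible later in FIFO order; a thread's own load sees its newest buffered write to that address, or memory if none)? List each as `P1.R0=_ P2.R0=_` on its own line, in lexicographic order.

outcome vector order: (P1.R0,P2.R0)
|TSO outcomes| = 6

P1.R0=0 P2.R0=0
P1.R0=0 P2.R0=1
P1.R0=1 P2.R0=0
P1.R0=1 P2.R0=1
P1.R0=2 P2.R0=0
P1.R0=2 P2.R0=1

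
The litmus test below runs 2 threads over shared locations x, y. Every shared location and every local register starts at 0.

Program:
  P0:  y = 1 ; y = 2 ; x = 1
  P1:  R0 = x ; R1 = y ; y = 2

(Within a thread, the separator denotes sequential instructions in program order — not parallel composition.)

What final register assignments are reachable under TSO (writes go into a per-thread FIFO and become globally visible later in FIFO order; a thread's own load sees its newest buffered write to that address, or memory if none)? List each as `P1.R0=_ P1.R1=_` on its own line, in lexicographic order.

P1.R0=0 P1.R1=0
P1.R0=0 P1.R1=1
P1.R0=0 P1.R1=2
P1.R0=1 P1.R1=2

outcome vector order: (P1.R0,P1.R1)
|TSO outcomes| = 4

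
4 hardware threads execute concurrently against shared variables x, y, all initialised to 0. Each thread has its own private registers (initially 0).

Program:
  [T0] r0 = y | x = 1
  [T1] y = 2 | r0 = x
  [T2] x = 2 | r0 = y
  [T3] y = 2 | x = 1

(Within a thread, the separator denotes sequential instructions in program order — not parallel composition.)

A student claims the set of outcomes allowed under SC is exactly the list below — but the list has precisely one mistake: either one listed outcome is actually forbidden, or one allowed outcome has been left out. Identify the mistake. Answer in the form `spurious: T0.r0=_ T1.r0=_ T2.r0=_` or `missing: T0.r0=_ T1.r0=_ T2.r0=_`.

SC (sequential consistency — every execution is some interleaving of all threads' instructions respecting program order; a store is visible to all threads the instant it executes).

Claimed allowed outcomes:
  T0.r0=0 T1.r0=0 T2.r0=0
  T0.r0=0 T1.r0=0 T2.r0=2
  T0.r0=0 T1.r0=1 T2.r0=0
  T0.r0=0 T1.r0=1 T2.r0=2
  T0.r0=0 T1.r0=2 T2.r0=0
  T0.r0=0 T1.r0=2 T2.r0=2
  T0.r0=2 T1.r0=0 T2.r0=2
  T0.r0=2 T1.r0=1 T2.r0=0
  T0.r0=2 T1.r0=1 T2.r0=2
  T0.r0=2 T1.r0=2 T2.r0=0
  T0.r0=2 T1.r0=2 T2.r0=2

outcome vector order: (T0.r0,T1.r0,T2.r0)
SC: 10 outcomes — {002; 010; 012; 020; 022; 202; 210; 212; 220; 222}
claimed∖SC = {000}

spurious: T0.r0=0 T1.r0=0 T2.r0=0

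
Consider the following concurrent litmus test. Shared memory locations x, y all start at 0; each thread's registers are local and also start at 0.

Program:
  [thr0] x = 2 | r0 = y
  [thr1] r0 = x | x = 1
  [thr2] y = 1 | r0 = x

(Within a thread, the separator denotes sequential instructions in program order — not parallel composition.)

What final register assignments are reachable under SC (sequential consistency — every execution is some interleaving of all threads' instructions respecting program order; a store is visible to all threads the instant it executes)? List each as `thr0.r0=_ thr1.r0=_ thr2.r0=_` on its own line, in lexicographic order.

thr0.r0=0 thr1.r0=0 thr2.r0=1
thr0.r0=0 thr1.r0=0 thr2.r0=2
thr0.r0=0 thr1.r0=2 thr2.r0=1
thr0.r0=0 thr1.r0=2 thr2.r0=2
thr0.r0=1 thr1.r0=0 thr2.r0=0
thr0.r0=1 thr1.r0=0 thr2.r0=1
thr0.r0=1 thr1.r0=0 thr2.r0=2
thr0.r0=1 thr1.r0=2 thr2.r0=0
thr0.r0=1 thr1.r0=2 thr2.r0=1
thr0.r0=1 thr1.r0=2 thr2.r0=2

outcome vector order: (thr0.r0,thr1.r0,thr2.r0)
|SC outcomes| = 10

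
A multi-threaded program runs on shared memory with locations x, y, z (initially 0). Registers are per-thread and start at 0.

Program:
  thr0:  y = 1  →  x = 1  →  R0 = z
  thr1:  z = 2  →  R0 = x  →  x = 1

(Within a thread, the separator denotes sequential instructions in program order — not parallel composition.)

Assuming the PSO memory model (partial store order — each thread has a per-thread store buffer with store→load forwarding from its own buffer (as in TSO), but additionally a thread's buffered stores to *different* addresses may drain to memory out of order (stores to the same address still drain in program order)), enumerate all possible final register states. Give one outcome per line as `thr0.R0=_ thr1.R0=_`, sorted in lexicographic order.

thr0.R0=0 thr1.R0=0
thr0.R0=0 thr1.R0=1
thr0.R0=2 thr1.R0=0
thr0.R0=2 thr1.R0=1

outcome vector order: (thr0.R0,thr1.R0)
|PSO outcomes| = 4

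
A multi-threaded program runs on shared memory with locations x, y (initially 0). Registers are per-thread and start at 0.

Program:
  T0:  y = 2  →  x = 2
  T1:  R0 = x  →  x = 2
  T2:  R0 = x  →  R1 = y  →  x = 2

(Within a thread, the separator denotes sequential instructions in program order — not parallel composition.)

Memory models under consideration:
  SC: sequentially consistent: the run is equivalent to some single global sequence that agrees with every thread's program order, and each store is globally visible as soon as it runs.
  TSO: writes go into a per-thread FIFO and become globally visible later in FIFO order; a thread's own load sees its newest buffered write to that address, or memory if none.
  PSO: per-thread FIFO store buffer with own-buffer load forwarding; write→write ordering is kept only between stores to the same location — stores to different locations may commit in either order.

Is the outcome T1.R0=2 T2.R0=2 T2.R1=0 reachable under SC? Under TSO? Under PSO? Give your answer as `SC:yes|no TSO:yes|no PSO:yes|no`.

outcome vector order: (T1.R0,T2.R0,T2.R1)
under SC → <0 0 0>, <0 0 2>, <0 2 0>, <0 2 2>, <2 0 0>, <2 0 2>, <2 2 2>
under TSO → <0 0 0>, <0 0 2>, <0 2 0>, <0 2 2>, <2 0 0>, <2 0 2>, <2 2 2>
under PSO → <0 0 0>, <0 0 2>, <0 2 0>, <0 2 2>, <2 0 0>, <2 0 2>, <2 2 0>, <2 2 2>
target <2 2 0> ∈ {PSO}

SC:no TSO:no PSO:yes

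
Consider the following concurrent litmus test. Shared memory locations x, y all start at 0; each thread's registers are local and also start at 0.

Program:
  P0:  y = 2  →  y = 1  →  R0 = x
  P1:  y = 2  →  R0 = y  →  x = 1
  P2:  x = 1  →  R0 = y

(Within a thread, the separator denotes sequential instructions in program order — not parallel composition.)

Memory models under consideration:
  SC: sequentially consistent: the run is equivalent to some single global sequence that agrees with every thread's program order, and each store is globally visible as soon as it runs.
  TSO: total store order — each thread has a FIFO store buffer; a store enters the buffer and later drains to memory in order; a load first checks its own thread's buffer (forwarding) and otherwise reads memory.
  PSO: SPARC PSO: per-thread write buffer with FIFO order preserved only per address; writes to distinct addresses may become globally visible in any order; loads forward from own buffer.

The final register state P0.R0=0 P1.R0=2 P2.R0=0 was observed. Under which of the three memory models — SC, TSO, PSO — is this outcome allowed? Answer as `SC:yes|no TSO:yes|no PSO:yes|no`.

outcome vector order: (P0.R0,P1.R0,P2.R0)
SC: 9 outcomes — {011; 021; 022; 110; 111; 112; 120; 121; 122}
TSO: 12 outcomes — {010; 011; 012; 020; 021; 022; 110; 111; 112; 120; 121; 122}
PSO: 12 outcomes — {010; 011; 012; 020; 021; 022; 110; 111; 112; 120; 121; 122}
target 020 ∈ {TSO,PSO}

SC:no TSO:yes PSO:yes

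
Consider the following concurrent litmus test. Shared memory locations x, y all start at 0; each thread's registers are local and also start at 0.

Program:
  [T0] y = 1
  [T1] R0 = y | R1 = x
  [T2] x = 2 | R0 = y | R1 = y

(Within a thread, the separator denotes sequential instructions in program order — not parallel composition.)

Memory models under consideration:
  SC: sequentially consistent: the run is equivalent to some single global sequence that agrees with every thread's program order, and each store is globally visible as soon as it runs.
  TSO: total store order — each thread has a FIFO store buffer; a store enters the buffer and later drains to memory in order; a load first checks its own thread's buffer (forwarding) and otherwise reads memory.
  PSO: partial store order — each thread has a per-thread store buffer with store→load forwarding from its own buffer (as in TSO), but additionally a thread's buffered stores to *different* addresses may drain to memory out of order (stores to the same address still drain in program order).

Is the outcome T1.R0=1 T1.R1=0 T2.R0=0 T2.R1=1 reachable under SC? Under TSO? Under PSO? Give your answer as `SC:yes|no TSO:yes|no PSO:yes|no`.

SC:no TSO:yes PSO:yes

outcome vector order: (T1.R0,T1.R1,T2.R0,T2.R1)
[SC] allowed = {(0,0,0,0) (0,0,0,1) (0,0,1,1) (0,2,0,0) (0,2,0,1) (0,2,1,1) (1,0,1,1) (1,2,0,0) (1,2,0,1) (1,2,1,1)}
[TSO] allowed = {(0,0,0,0) (0,0,0,1) (0,0,1,1) (0,2,0,0) (0,2,0,1) (0,2,1,1) (1,0,0,0) (1,0,0,1) (1,0,1,1) (1,2,0,0) (1,2,0,1) (1,2,1,1)}
[PSO] allowed = {(0,0,0,0) (0,0,0,1) (0,0,1,1) (0,2,0,0) (0,2,0,1) (0,2,1,1) (1,0,0,0) (1,0,0,1) (1,0,1,1) (1,2,0,0) (1,2,0,1) (1,2,1,1)}
target (1,0,0,1) ∈ {TSO,PSO}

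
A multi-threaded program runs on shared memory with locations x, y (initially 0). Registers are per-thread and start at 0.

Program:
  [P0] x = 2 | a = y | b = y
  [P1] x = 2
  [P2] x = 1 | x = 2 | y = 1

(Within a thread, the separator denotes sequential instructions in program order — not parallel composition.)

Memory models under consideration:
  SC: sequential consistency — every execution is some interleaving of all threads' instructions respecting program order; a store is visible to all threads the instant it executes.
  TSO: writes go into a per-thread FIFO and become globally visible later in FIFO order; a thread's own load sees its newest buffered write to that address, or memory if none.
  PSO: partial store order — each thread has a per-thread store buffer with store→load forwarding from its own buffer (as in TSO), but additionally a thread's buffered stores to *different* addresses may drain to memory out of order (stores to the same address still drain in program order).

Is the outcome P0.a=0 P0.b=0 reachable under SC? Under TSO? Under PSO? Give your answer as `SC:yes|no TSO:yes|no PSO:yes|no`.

outcome vector order: (P0.a,P0.b)
[SC] allowed = {(0,0), (0,1), (1,1)}
[TSO] allowed = {(0,0), (0,1), (1,1)}
[PSO] allowed = {(0,0), (0,1), (1,1)}
target (0,0) ∈ {SC,TSO,PSO}

SC:yes TSO:yes PSO:yes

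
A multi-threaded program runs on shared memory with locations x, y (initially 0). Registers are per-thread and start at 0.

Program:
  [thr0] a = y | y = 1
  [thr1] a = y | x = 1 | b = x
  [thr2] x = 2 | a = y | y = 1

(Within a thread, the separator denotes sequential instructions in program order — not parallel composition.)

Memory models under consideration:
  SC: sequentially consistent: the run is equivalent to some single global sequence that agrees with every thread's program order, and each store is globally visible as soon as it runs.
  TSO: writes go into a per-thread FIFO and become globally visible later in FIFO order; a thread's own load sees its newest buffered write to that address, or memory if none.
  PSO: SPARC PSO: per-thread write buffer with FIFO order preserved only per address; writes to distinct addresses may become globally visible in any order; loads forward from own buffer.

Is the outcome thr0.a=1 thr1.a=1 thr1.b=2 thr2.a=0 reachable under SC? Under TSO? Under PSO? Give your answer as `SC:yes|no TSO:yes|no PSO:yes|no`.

SC:no TSO:no PSO:yes

outcome vector order: (thr0.a,thr1.a,thr1.b,thr2.a)
under SC → 0010 0011 0020 0021 0110 0111 0121 1010 1020 1110
under TSO → 0010 0011 0020 0021 0110 0111 0120 0121 1010 1020 1110
under PSO → 0010 0011 0020 0021 0110 0111 0120 0121 1010 1020 1110 1120
target 1120 ∈ {PSO}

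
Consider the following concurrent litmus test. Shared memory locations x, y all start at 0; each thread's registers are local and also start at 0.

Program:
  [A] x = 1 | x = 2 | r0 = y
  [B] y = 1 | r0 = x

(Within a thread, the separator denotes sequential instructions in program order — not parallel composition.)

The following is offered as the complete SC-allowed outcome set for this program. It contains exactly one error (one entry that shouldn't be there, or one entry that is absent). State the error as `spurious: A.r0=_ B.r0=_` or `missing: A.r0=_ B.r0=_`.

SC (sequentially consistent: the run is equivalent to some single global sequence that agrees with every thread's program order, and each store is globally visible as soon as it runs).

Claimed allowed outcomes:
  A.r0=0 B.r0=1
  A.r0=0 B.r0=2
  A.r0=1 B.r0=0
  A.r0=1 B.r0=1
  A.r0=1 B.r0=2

spurious: A.r0=0 B.r0=1

outcome vector order: (A.r0,B.r0)
SC: 4 outcomes — {0/2 1/0 1/1 1/2}
claimed∖SC = {0/1}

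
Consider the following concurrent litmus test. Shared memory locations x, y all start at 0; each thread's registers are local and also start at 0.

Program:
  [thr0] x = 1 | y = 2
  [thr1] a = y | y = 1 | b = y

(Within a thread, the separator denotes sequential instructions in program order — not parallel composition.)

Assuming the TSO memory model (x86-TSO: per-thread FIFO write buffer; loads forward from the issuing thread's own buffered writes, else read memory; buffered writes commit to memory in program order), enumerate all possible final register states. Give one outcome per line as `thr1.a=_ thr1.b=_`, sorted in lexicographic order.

thr1.a=0 thr1.b=1
thr1.a=0 thr1.b=2
thr1.a=2 thr1.b=1

outcome vector order: (thr1.a,thr1.b)
|TSO outcomes| = 3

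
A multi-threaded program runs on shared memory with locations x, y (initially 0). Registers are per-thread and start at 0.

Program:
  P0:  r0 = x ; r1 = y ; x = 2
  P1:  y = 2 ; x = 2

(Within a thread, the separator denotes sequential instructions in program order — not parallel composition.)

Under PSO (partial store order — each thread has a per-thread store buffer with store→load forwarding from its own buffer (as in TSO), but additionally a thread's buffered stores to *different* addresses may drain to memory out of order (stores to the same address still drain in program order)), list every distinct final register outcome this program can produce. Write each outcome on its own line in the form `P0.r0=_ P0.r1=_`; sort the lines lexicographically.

P0.r0=0 P0.r1=0
P0.r0=0 P0.r1=2
P0.r0=2 P0.r1=0
P0.r0=2 P0.r1=2

outcome vector order: (P0.r0,P0.r1)
|PSO outcomes| = 4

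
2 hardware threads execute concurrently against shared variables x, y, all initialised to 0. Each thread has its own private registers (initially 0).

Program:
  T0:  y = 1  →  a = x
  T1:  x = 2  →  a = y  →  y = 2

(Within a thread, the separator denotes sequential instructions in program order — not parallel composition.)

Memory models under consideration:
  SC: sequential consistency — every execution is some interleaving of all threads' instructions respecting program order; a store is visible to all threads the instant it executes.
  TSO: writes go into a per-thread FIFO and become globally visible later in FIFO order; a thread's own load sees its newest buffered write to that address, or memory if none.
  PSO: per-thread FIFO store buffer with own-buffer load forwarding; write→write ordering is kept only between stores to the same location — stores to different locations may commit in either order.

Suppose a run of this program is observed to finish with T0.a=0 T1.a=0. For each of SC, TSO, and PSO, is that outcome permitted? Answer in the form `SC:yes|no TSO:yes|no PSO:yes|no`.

SC:no TSO:yes PSO:yes

outcome vector order: (T0.a,T1.a)
SC: 3 outcomes — {(0,1) (2,0) (2,1)}
TSO: 4 outcomes — {(0,0) (0,1) (2,0) (2,1)}
PSO: 4 outcomes — {(0,0) (0,1) (2,0) (2,1)}
target (0,0) ∈ {TSO,PSO}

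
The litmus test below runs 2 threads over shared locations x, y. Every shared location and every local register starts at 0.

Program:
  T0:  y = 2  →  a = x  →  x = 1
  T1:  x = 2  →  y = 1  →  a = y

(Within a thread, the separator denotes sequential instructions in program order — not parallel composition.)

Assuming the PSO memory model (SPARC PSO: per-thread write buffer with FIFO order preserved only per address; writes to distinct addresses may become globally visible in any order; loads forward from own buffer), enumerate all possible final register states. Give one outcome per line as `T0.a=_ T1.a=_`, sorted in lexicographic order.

T0.a=0 T1.a=1
T0.a=0 T1.a=2
T0.a=2 T1.a=1
T0.a=2 T1.a=2

outcome vector order: (T0.a,T1.a)
|PSO outcomes| = 4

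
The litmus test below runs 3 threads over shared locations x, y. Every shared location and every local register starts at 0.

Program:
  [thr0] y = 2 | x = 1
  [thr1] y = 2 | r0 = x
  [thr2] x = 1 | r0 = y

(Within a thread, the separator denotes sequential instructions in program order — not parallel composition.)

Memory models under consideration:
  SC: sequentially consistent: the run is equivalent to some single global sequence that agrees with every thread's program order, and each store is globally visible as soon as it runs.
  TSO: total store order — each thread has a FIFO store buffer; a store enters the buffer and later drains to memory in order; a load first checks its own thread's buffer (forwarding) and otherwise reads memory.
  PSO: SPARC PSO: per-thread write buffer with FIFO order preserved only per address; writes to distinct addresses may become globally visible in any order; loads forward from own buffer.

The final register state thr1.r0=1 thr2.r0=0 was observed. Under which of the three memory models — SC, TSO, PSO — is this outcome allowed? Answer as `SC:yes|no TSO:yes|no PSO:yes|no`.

SC:yes TSO:yes PSO:yes

outcome vector order: (thr1.r0,thr2.r0)
under SC → 0/2 1/0 1/2
under TSO → 0/0 0/2 1/0 1/2
under PSO → 0/0 0/2 1/0 1/2
target 1/0 ∈ {SC,TSO,PSO}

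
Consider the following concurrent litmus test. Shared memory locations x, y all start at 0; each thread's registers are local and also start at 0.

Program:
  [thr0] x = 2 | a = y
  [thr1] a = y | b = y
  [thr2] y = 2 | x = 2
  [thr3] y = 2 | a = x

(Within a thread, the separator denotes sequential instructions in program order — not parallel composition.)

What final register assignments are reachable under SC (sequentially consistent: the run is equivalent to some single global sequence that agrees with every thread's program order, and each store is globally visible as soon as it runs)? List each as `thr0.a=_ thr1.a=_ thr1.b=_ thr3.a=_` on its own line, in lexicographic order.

outcome vector order: (thr0.a,thr1.a,thr1.b,thr3.a)
|SC outcomes| = 9

thr0.a=0 thr1.a=0 thr1.b=0 thr3.a=2
thr0.a=0 thr1.a=0 thr1.b=2 thr3.a=2
thr0.a=0 thr1.a=2 thr1.b=2 thr3.a=2
thr0.a=2 thr1.a=0 thr1.b=0 thr3.a=0
thr0.a=2 thr1.a=0 thr1.b=0 thr3.a=2
thr0.a=2 thr1.a=0 thr1.b=2 thr3.a=0
thr0.a=2 thr1.a=0 thr1.b=2 thr3.a=2
thr0.a=2 thr1.a=2 thr1.b=2 thr3.a=0
thr0.a=2 thr1.a=2 thr1.b=2 thr3.a=2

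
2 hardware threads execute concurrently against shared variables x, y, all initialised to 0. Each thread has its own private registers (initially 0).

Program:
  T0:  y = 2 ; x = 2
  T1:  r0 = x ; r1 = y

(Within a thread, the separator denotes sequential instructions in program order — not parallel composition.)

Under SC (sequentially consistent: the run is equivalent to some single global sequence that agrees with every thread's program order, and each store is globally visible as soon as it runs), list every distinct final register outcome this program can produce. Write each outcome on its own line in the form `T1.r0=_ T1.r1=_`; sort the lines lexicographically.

outcome vector order: (T1.r0,T1.r1)
|SC outcomes| = 3

T1.r0=0 T1.r1=0
T1.r0=0 T1.r1=2
T1.r0=2 T1.r1=2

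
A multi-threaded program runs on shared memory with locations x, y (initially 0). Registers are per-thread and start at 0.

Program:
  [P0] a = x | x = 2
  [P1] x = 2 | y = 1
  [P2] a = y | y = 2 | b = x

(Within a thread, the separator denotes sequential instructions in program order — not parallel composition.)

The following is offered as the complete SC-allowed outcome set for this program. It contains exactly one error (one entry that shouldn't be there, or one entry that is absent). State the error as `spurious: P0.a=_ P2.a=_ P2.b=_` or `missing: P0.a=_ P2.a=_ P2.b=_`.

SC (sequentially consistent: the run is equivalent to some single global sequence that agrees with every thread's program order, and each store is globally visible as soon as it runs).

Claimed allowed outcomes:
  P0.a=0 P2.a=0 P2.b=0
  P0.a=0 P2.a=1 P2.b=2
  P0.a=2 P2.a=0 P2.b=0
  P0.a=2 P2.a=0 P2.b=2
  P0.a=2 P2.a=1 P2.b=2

missing: P0.a=0 P2.a=0 P2.b=2

outcome vector order: (P0.a,P2.a,P2.b)
under SC → (0,0,0), (0,0,2), (0,1,2), (2,0,0), (2,0,2), (2,1,2)
SC∖claimed = {(0,0,2)}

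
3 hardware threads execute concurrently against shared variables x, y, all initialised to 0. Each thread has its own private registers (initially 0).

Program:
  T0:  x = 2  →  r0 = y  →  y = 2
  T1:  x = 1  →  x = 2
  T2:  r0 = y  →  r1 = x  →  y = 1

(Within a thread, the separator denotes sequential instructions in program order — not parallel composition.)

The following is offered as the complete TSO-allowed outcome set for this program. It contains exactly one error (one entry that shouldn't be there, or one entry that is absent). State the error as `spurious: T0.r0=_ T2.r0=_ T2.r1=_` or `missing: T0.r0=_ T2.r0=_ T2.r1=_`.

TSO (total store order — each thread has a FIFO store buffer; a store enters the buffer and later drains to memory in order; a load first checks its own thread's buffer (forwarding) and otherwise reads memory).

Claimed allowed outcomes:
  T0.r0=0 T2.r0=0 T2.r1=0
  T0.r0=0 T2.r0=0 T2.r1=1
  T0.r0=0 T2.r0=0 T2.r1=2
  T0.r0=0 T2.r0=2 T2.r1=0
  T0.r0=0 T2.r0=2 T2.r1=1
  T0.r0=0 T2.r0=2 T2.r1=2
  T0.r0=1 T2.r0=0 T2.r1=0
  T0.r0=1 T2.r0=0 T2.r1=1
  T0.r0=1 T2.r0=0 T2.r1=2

outcome vector order: (T0.r0,T2.r0,T2.r1)
TSO (8): 0/0/0; 0/0/1; 0/0/2; 0/2/1; 0/2/2; 1/0/0; 1/0/1; 1/0/2
claimed∖TSO = {0/2/0}

spurious: T0.r0=0 T2.r0=2 T2.r1=0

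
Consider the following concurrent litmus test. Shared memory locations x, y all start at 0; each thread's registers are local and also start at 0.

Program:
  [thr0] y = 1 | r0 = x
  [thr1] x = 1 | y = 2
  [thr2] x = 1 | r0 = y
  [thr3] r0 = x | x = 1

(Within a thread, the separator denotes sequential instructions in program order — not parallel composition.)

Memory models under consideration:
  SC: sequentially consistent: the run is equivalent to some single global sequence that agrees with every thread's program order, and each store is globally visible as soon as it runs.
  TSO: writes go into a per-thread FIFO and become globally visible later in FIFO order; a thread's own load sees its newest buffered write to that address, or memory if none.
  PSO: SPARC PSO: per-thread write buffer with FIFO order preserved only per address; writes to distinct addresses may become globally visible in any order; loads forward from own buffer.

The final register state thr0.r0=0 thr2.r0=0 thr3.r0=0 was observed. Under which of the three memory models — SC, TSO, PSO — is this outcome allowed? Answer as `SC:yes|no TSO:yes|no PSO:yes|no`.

outcome vector order: (thr0.r0,thr2.r0,thr3.r0)
under SC → (0,1,0) (0,1,1) (0,2,0) (0,2,1) (1,0,0) (1,0,1) (1,1,0) (1,1,1) (1,2,0) (1,2,1)
under TSO → (0,0,0) (0,0,1) (0,1,0) (0,1,1) (0,2,0) (0,2,1) (1,0,0) (1,0,1) (1,1,0) (1,1,1) (1,2,0) (1,2,1)
under PSO → (0,0,0) (0,0,1) (0,1,0) (0,1,1) (0,2,0) (0,2,1) (1,0,0) (1,0,1) (1,1,0) (1,1,1) (1,2,0) (1,2,1)
target (0,0,0) ∈ {TSO,PSO}

SC:no TSO:yes PSO:yes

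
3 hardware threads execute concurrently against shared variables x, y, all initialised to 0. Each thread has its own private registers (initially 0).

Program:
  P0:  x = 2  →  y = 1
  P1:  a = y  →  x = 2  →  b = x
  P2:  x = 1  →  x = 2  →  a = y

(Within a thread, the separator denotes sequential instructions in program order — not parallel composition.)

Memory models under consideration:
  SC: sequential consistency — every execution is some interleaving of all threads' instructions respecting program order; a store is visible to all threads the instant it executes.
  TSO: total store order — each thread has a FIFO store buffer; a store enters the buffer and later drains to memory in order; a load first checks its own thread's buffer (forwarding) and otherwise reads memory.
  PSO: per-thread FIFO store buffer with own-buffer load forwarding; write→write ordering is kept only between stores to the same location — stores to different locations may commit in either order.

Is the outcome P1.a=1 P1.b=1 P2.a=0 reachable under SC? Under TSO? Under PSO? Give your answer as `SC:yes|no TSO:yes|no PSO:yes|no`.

outcome vector order: (P1.a,P1.b,P2.a)
under SC → (0,1,0), (0,1,1), (0,2,0), (0,2,1), (1,1,1), (1,2,0), (1,2,1)
under TSO → (0,1,0), (0,1,1), (0,2,0), (0,2,1), (1,1,0), (1,1,1), (1,2,0), (1,2,1)
under PSO → (0,1,0), (0,1,1), (0,2,0), (0,2,1), (1,1,0), (1,1,1), (1,2,0), (1,2,1)
target (1,1,0) ∈ {TSO,PSO}

SC:no TSO:yes PSO:yes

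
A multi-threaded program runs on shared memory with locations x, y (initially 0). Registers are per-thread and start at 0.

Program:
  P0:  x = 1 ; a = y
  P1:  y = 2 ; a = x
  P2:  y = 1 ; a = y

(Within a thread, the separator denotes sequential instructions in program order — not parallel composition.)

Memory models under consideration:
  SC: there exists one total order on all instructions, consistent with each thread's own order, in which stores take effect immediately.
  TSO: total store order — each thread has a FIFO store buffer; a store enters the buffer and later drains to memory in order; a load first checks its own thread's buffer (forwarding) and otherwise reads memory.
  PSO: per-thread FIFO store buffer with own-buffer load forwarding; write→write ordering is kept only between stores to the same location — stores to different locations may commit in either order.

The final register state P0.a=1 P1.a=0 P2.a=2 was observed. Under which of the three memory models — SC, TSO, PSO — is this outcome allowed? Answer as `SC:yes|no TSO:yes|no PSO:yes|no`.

outcome vector order: (P0.a,P1.a,P2.a)
SC: 9 outcomes — {(0,1,1); (0,1,2); (1,0,1); (1,1,1); (1,1,2); (2,0,1); (2,0,2); (2,1,1); (2,1,2)}
TSO: 12 outcomes — {(0,0,1); (0,0,2); (0,1,1); (0,1,2); (1,0,1); (1,0,2); (1,1,1); (1,1,2); (2,0,1); (2,0,2); (2,1,1); (2,1,2)}
PSO: 12 outcomes — {(0,0,1); (0,0,2); (0,1,1); (0,1,2); (1,0,1); (1,0,2); (1,1,1); (1,1,2); (2,0,1); (2,0,2); (2,1,1); (2,1,2)}
target (1,0,2) ∈ {TSO,PSO}

SC:no TSO:yes PSO:yes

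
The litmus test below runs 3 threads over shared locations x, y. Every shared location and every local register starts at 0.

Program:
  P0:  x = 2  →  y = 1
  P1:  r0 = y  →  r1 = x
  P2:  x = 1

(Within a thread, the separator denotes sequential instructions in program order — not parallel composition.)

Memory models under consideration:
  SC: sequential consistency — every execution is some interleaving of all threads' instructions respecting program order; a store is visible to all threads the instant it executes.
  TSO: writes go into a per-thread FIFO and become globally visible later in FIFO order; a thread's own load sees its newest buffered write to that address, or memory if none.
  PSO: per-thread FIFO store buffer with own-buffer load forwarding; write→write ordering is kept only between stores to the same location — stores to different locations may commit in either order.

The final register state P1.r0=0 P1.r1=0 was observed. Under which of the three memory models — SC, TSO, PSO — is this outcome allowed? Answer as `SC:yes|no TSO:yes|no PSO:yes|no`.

SC:yes TSO:yes PSO:yes

outcome vector order: (P1.r0,P1.r1)
SC (5): (0,0), (0,1), (0,2), (1,1), (1,2)
TSO (5): (0,0), (0,1), (0,2), (1,1), (1,2)
PSO (6): (0,0), (0,1), (0,2), (1,0), (1,1), (1,2)
target (0,0) ∈ {SC,TSO,PSO}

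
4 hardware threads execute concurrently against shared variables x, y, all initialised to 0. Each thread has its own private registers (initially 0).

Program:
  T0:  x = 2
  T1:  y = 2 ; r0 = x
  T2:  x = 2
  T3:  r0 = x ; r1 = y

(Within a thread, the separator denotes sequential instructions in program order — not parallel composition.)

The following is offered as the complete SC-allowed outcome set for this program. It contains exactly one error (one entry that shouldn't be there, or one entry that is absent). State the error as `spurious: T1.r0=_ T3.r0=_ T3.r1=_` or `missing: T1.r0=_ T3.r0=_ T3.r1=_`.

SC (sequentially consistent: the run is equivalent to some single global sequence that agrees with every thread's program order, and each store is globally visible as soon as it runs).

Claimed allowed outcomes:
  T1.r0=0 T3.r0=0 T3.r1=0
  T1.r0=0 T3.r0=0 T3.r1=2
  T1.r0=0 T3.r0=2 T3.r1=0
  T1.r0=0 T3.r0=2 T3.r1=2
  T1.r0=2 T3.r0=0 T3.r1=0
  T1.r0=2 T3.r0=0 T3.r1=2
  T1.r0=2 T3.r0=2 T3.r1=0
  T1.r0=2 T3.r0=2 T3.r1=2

spurious: T1.r0=0 T3.r0=2 T3.r1=0

outcome vector order: (T1.r0,T3.r0,T3.r1)
SC: 7 outcomes — {<0 0 0> <0 0 2> <0 2 2> <2 0 0> <2 0 2> <2 2 0> <2 2 2>}
claimed∖SC = {<0 2 0>}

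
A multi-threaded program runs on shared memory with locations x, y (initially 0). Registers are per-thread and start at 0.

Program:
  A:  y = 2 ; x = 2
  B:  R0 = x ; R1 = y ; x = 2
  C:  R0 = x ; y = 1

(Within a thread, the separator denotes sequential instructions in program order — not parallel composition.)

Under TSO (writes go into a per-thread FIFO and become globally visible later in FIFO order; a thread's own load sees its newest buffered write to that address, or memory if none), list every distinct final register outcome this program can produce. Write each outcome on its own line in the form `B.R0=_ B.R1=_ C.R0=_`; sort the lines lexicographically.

outcome vector order: (B.R0,B.R1,C.R0)
|TSO outcomes| = 10

B.R0=0 B.R1=0 C.R0=0
B.R0=0 B.R1=0 C.R0=2
B.R0=0 B.R1=1 C.R0=0
B.R0=0 B.R1=1 C.R0=2
B.R0=0 B.R1=2 C.R0=0
B.R0=0 B.R1=2 C.R0=2
B.R0=2 B.R1=1 C.R0=0
B.R0=2 B.R1=1 C.R0=2
B.R0=2 B.R1=2 C.R0=0
B.R0=2 B.R1=2 C.R0=2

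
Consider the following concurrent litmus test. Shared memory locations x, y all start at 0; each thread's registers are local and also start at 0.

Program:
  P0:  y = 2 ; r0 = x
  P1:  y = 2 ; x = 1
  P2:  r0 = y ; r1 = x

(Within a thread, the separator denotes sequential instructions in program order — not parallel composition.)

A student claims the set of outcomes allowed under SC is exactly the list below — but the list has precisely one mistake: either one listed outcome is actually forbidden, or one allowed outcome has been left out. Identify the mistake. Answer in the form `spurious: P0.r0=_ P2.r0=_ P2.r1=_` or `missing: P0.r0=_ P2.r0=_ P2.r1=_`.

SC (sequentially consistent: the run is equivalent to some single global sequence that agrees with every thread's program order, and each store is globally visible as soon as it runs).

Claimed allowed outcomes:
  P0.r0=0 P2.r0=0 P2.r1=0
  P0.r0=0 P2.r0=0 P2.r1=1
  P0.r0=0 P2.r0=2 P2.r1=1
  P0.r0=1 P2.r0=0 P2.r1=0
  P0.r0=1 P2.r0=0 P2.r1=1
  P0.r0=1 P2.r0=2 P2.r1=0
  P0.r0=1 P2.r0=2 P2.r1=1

missing: P0.r0=0 P2.r0=2 P2.r1=0

outcome vector order: (P0.r0,P2.r0,P2.r1)
SC: 8 outcomes — {0/0/0, 0/0/1, 0/2/0, 0/2/1, 1/0/0, 1/0/1, 1/2/0, 1/2/1}
SC∖claimed = {0/2/0}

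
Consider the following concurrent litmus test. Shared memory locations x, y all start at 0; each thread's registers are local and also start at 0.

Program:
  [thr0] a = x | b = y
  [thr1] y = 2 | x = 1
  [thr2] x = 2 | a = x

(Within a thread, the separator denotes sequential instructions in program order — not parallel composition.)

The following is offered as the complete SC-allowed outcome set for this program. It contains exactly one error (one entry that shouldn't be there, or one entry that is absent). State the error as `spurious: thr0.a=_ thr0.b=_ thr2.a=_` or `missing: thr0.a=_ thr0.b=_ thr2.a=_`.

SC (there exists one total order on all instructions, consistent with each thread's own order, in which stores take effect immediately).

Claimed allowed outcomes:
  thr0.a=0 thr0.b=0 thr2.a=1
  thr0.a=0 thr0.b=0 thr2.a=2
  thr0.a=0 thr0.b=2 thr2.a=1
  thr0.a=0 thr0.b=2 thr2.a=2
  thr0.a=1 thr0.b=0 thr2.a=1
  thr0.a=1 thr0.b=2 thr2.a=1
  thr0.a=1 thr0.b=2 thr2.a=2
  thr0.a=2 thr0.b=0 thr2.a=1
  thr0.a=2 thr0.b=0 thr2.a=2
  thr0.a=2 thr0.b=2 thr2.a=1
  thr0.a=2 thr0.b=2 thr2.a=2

outcome vector order: (thr0.a,thr0.b,thr2.a)
[SC] allowed = {001; 002; 021; 022; 121; 122; 201; 202; 221; 222}
claimed∖SC = {101}

spurious: thr0.a=1 thr0.b=0 thr2.a=1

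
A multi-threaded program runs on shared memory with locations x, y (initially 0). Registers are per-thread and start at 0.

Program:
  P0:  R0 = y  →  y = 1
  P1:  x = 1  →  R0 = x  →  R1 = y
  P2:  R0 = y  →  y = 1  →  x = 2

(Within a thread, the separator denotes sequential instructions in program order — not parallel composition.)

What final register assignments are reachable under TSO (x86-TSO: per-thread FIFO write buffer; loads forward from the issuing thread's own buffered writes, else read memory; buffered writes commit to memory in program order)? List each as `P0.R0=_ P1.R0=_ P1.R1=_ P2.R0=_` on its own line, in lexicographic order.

P0.R0=0 P1.R0=1 P1.R1=0 P2.R0=0
P0.R0=0 P1.R0=1 P1.R1=0 P2.R0=1
P0.R0=0 P1.R0=1 P1.R1=1 P2.R0=0
P0.R0=0 P1.R0=1 P1.R1=1 P2.R0=1
P0.R0=0 P1.R0=2 P1.R1=1 P2.R0=0
P0.R0=0 P1.R0=2 P1.R1=1 P2.R0=1
P0.R0=1 P1.R0=1 P1.R1=0 P2.R0=0
P0.R0=1 P1.R0=1 P1.R1=1 P2.R0=0
P0.R0=1 P1.R0=2 P1.R1=1 P2.R0=0

outcome vector order: (P0.R0,P1.R0,P1.R1,P2.R0)
|TSO outcomes| = 9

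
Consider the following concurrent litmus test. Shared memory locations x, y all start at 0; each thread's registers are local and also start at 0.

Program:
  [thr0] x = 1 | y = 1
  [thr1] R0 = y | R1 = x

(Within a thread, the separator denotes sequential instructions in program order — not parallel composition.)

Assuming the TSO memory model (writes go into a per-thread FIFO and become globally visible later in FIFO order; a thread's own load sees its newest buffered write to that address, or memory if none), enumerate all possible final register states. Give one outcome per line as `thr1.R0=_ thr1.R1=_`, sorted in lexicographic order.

thr1.R0=0 thr1.R1=0
thr1.R0=0 thr1.R1=1
thr1.R0=1 thr1.R1=1

outcome vector order: (thr1.R0,thr1.R1)
|TSO outcomes| = 3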